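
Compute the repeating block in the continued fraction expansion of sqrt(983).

[31; (2, 1, 5, 31, 5, 1, 2, 62)]

Write x_i = (sqrt(983) + m_i)/d_i with (m_0, d_0) = (0, 1). a_0 = floor(sqrt(983)) = 31, since 31^2 = 961 <= 983 < 1024 = 32^2.
Iterate m_{i+1} = d_i*a_i - m_i, d_{i+1} = (983 - m_{i+1}^2)/d_i, a_{i+1} = floor((a_0 + m_{i+1})/d_{i+1}):
  m_1 = 1*31 - 0 = 31, d_1 = (983 - 31^2)/1 = 22/1 = 22, a_1 = floor((31 + 31)/22) = 2.
  m_2 = 22*2 - 31 = 13, d_2 = (983 - 13^2)/22 = 814/22 = 37, a_2 = floor((31 + 13)/37) = 1.
  m_3 = 37*1 - 13 = 24, d_3 = (983 - 24^2)/37 = 407/37 = 11, a_3 = floor((31 + 24)/11) = 5.
  m_4 = 11*5 - 24 = 31, d_4 = (983 - 31^2)/11 = 22/11 = 2, a_4 = floor((31 + 31)/2) = 31.
  m_5 = 2*31 - 31 = 31, d_5 = (983 - 31^2)/2 = 22/2 = 11, a_5 = floor((31 + 31)/11) = 5.
  m_6 = 11*5 - 31 = 24, d_6 = (983 - 24^2)/11 = 407/11 = 37, a_6 = floor((31 + 24)/37) = 1.
  m_7 = 37*1 - 24 = 13, d_7 = (983 - 13^2)/37 = 814/37 = 22, a_7 = floor((31 + 13)/22) = 2.
  m_8 = 22*2 - 13 = 31, d_8 = (983 - 31^2)/22 = 22/22 = 1, a_8 = floor((31 + 31)/1) = 62.
  m_9 = 1*62 - 31 = 31, d_9 = (983 - 31^2)/1 = 22/1 = 22: (m_9, d_9) = (m_1, d_1) = (31, 22), so from here the quotients repeat a_1, ..., a_8; the period length is 8.
Hence the expansion of sqrt(983) is a_0 = 31 followed by the repeating block 2, 1, 5, 31, 5, 1, 2, 62 (period 8).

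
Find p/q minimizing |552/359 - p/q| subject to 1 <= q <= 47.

Expand x = 552/359 as a continued fraction with the Euclidean algorithm:
  552 = 1*359 + 193, so a_0 = 1.
  359 = 1*193 + 166, so a_1 = 1.
  193 = 1*166 + 27, so a_2 = 1.
  166 = 6*27 + 4, so a_3 = 6.
  27 = 6*4 + 3, so a_4 = 6.
  4 = 1*3 + 1, so a_5 = 1.
  3 = 3*1 + 0, so a_6 = 3.
so x = [1; 1, 1, 6, 6, 1, 3].
Convergents (p_i = a_i*p_{i-1} + p_{i-2}, q_i = a_i*q_{i-1} + q_{i-2} with p_{-2}=0, p_{-1}=1, q_{-2}=1, q_{-1}=0), until the denominator exceeds 47:
  i=0: a_0=1, p_0 = 1*1 + 0 = 1, q_0 = 1*0 + 1 = 1.
  i=1: a_1=1, p_1 = 1*1 + 1 = 2, q_1 = 1*1 + 0 = 1.
  i=2: a_2=1, p_2 = 1*2 + 1 = 3, q_2 = 1*1 + 1 = 2.
  i=3: a_3=6, p_3 = 6*3 + 2 = 20, q_3 = 6*2 + 1 = 13.
  i=4: a_4=6, p_4 = 6*20 + 3 = 123, q_4 = 6*13 + 2 = 80.
q_4 = 80 > 47, so the last convergent with denominator <= 47 is p_3/q_3 = 20/13.
The closest fraction with denominator <= 47 is either p_3/q_3 or the intermediate fraction (k*p_3 + p_2)/(k*q_3 + q_2) with the largest k >= 1 whose denominator stays <= 47; these approach x as k grows, and every other convergent or intermediate fraction in range is farther away.
Largest k: floor((47 - q_2)/q_3) = floor((47 - 2)/13) = 3.
That gives (3*20 + 3)/(3*13 + 2) = 63/41.
Compare the errors: |x - 20/13| = |552*13 - 20*359|/(359*13) = 4/4667, and |x - 63/41| = |552*41 - 63*359|/(359*41) = 15/14719.
Cross-multiplying, 4*14719 = 58876 < 70005 = 15*4667, so 4/4667 is smaller: the convergent 20/13 is closer to x than 63/41.

20/13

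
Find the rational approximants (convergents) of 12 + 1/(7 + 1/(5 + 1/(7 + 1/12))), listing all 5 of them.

12/1, 85/7, 437/36, 3144/259, 38165/3144

Using the convergent recurrence p_i = a_i*p_{i-1} + p_{i-2}, q_i = a_i*q_{i-1} + q_{i-2} with p_{-2}=0, p_{-1}=1, q_{-2}=1, q_{-1}=0:
  i=0: a_0=12, p_0 = 12*1 + 0 = 12, q_0 = 12*0 + 1 = 1.
  i=1: a_1=7, p_1 = 7*12 + 1 = 85, q_1 = 7*1 + 0 = 7.
  i=2: a_2=5, p_2 = 5*85 + 12 = 437, q_2 = 5*7 + 1 = 36.
  i=3: a_3=7, p_3 = 7*437 + 85 = 3144, q_3 = 7*36 + 7 = 259.
  i=4: a_4=12, p_4 = 12*3144 + 437 = 38165, q_4 = 12*259 + 36 = 3144.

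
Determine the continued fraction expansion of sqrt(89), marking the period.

Write x_i = (sqrt(89) + m_i)/d_i with (m_0, d_0) = (0, 1). a_0 = floor(sqrt(89)) = 9, since 9^2 = 81 <= 89 < 100 = 10^2.
Iterate m_{i+1} = d_i*a_i - m_i, d_{i+1} = (89 - m_{i+1}^2)/d_i, a_{i+1} = floor((a_0 + m_{i+1})/d_{i+1}):
  m_1 = 1*9 - 0 = 9, d_1 = (89 - 9^2)/1 = 8/1 = 8, a_1 = floor((9 + 9)/8) = 2.
  m_2 = 8*2 - 9 = 7, d_2 = (89 - 7^2)/8 = 40/8 = 5, a_2 = floor((9 + 7)/5) = 3.
  m_3 = 5*3 - 7 = 8, d_3 = (89 - 8^2)/5 = 25/5 = 5, a_3 = floor((9 + 8)/5) = 3.
  m_4 = 5*3 - 8 = 7, d_4 = (89 - 7^2)/5 = 40/5 = 8, a_4 = floor((9 + 7)/8) = 2.
  m_5 = 8*2 - 7 = 9, d_5 = (89 - 9^2)/8 = 8/8 = 1, a_5 = floor((9 + 9)/1) = 18.
  m_6 = 1*18 - 9 = 9, d_6 = (89 - 9^2)/1 = 8/1 = 8: (m_6, d_6) = (m_1, d_1) = (9, 8), so from here the quotients repeat a_1, ..., a_5; the period length is 5.
Hence the expansion of sqrt(89) is a_0 = 9 followed by the repeating block 2, 3, 3, 2, 18 (period 5).

[9; (2, 3, 3, 2, 18)]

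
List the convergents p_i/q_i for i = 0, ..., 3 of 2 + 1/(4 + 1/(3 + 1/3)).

Using the convergent recurrence p_i = a_i*p_{i-1} + p_{i-2}, q_i = a_i*q_{i-1} + q_{i-2} with p_{-2}=0, p_{-1}=1, q_{-2}=1, q_{-1}=0:
  i=0: a_0=2, p_0 = 2*1 + 0 = 2, q_0 = 2*0 + 1 = 1.
  i=1: a_1=4, p_1 = 4*2 + 1 = 9, q_1 = 4*1 + 0 = 4.
  i=2: a_2=3, p_2 = 3*9 + 2 = 29, q_2 = 3*4 + 1 = 13.
  i=3: a_3=3, p_3 = 3*29 + 9 = 96, q_3 = 3*13 + 4 = 43.

2/1, 9/4, 29/13, 96/43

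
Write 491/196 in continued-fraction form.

Run the Euclidean algorithm on 491 and 196; the successive quotients are the partial quotients a_0, a_1, ... (each step inverts the fractional part left over by the previous one):
  491 = 2*196 + 99, so a_0 = 2.
  196 = 1*99 + 97, so a_1 = 1.
  99 = 1*97 + 2, so a_2 = 1.
  97 = 48*2 + 1, so a_3 = 48.
  2 = 2*1 + 0, so a_4 = 2.
The remainder reaches 0 after 5 divisions, so the expansion has 5 partial quotients, read off in order.

[2; 1, 1, 48, 2]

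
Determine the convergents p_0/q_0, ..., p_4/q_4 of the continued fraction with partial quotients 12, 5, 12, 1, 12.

12/1, 61/5, 744/61, 805/66, 10404/853

Using the convergent recurrence p_i = a_i*p_{i-1} + p_{i-2}, q_i = a_i*q_{i-1} + q_{i-2} with p_{-2}=0, p_{-1}=1, q_{-2}=1, q_{-1}=0:
  i=0: a_0=12, p_0 = 12*1 + 0 = 12, q_0 = 12*0 + 1 = 1.
  i=1: a_1=5, p_1 = 5*12 + 1 = 61, q_1 = 5*1 + 0 = 5.
  i=2: a_2=12, p_2 = 12*61 + 12 = 744, q_2 = 12*5 + 1 = 61.
  i=3: a_3=1, p_3 = 1*744 + 61 = 805, q_3 = 1*61 + 5 = 66.
  i=4: a_4=12, p_4 = 12*805 + 744 = 10404, q_4 = 12*66 + 61 = 853.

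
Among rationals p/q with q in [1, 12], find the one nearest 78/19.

41/10

Expand x = 78/19 as a continued fraction with the Euclidean algorithm:
  78 = 4*19 + 2, so a_0 = 4.
  19 = 9*2 + 1, so a_1 = 9.
  2 = 2*1 + 0, so a_2 = 2.
so x = [4; 9, 2].
Convergents (p_i = a_i*p_{i-1} + p_{i-2}, q_i = a_i*q_{i-1} + q_{i-2} with p_{-2}=0, p_{-1}=1, q_{-2}=1, q_{-1}=0), until the denominator exceeds 12:
  i=0: a_0=4, p_0 = 4*1 + 0 = 4, q_0 = 4*0 + 1 = 1.
  i=1: a_1=9, p_1 = 9*4 + 1 = 37, q_1 = 9*1 + 0 = 9.
  i=2: a_2=2, p_2 = 2*37 + 4 = 78, q_2 = 2*9 + 1 = 19.
q_2 = 19 > 12, so the last convergent with denominator <= 12 is p_1/q_1 = 37/9.
The closest fraction with denominator <= 12 is either p_1/q_1 or the intermediate fraction (k*p_1 + p_0)/(k*q_1 + q_0) with the largest k >= 1 whose denominator stays <= 12; these approach x as k grows, and every other convergent or intermediate fraction in range is farther away.
Largest k: floor((12 - q_0)/q_1) = floor((12 - 1)/9) = 1.
That gives (1*37 + 4)/(1*9 + 1) = 41/10.
Compare the errors: |x - 37/9| = |78*9 - 37*19|/(19*9) = 1/171, and |x - 41/10| = |78*10 - 41*19|/(19*10) = 1/190.
Cross-multiplying, 1*171 = 171 < 190 = 1*190, so 1/190 is smaller: the intermediate fraction 41/10 is closer to x than 37/9.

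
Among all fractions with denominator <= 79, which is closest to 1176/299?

59/15

Expand x = 1176/299 as a continued fraction with the Euclidean algorithm:
  1176 = 3*299 + 279, so a_0 = 3.
  299 = 1*279 + 20, so a_1 = 1.
  279 = 13*20 + 19, so a_2 = 13.
  20 = 1*19 + 1, so a_3 = 1.
  19 = 19*1 + 0, so a_4 = 19.
so x = [3; 1, 13, 1, 19].
Convergents (p_i = a_i*p_{i-1} + p_{i-2}, q_i = a_i*q_{i-1} + q_{i-2} with p_{-2}=0, p_{-1}=1, q_{-2}=1, q_{-1}=0), until the denominator exceeds 79:
  i=0: a_0=3, p_0 = 3*1 + 0 = 3, q_0 = 3*0 + 1 = 1.
  i=1: a_1=1, p_1 = 1*3 + 1 = 4, q_1 = 1*1 + 0 = 1.
  i=2: a_2=13, p_2 = 13*4 + 3 = 55, q_2 = 13*1 + 1 = 14.
  i=3: a_3=1, p_3 = 1*55 + 4 = 59, q_3 = 1*14 + 1 = 15.
  i=4: a_4=19, p_4 = 19*59 + 55 = 1176, q_4 = 19*15 + 14 = 299.
q_4 = 299 > 79, so the last convergent with denominator <= 79 is p_3/q_3 = 59/15.
The closest fraction with denominator <= 79 is either p_3/q_3 or the intermediate fraction (k*p_3 + p_2)/(k*q_3 + q_2) with the largest k >= 1 whose denominator stays <= 79; these approach x as k grows, and every other convergent or intermediate fraction in range is farther away.
Largest k: floor((79 - q_2)/q_3) = floor((79 - 14)/15) = 4.
That gives (4*59 + 55)/(4*15 + 14) = 291/74.
Compare the errors: |x - 59/15| = |1176*15 - 59*299|/(299*15) = 1/4485, and |x - 291/74| = |1176*74 - 291*299|/(299*74) = 15/22126.
Cross-multiplying, 1*22126 = 22126 < 67275 = 15*4485, so 1/4485 is smaller: the convergent 59/15 is closer to x than 291/74.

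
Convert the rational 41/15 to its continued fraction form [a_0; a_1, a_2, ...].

Run the Euclidean algorithm on 41 and 15; the successive quotients are the partial quotients a_0, a_1, ... (each step inverts the fractional part left over by the previous one):
  41 = 2*15 + 11, so a_0 = 2.
  15 = 1*11 + 4, so a_1 = 1.
  11 = 2*4 + 3, so a_2 = 2.
  4 = 1*3 + 1, so a_3 = 1.
  3 = 3*1 + 0, so a_4 = 3.
The remainder reaches 0 after 5 divisions, so the expansion has 5 partial quotients, read off in order.

[2; 1, 2, 1, 3]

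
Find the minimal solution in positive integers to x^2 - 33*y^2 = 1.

(x, y) = (23, 4)

First expand sqrt(33) as a continued fraction. With x_i = (sqrt(33) + m_i)/d_i and (m_0, d_0) = (0, 1): a_0 = floor(sqrt(33)) = 5, since 5^2 = 25 <= 33 < 36 = 6^2.
Iterate m_{i+1} = d_i*a_i - m_i, d_{i+1} = (33 - m_{i+1}^2)/d_i, a_{i+1} = floor((a_0 + m_{i+1})/d_{i+1}):
  m_1 = 1*5 - 0 = 5, d_1 = (33 - 5^2)/1 = 8/1 = 8, a_1 = floor((5 + 5)/8) = 1.
  m_2 = 8*1 - 5 = 3, d_2 = (33 - 3^2)/8 = 24/8 = 3, a_2 = floor((5 + 3)/3) = 2.
  m_3 = 3*2 - 3 = 3, d_3 = (33 - 3^2)/3 = 24/3 = 8, a_3 = floor((5 + 3)/8) = 1.
  m_4 = 8*1 - 3 = 5, d_4 = (33 - 5^2)/8 = 8/8 = 1, a_4 = floor((5 + 5)/1) = 10.
  m_5 = 1*10 - 5 = 5, d_5 = (33 - 5^2)/1 = 8/1 = 8: (m_5, d_5) = (m_1, d_1) = (5, 8), so from here the quotients repeat a_1, ..., a_4; the period length is 4.
So sqrt(33) = [5; (1, 2, 1, 10)] with period length k = 4.
k is even, so the fundamental solution of x^2 - 33y^2 = 1 is (p_{k-1}, q_{k-1}) = (p_3, q_3); compute convergents through index 3.
Convergents (p_i = a_i*p_{i-1} + p_{i-2}, q_i = a_i*q_{i-1} + q_{i-2} with p_{-2}=0, p_{-1}=1, q_{-2}=1, q_{-1}=0):
  i=0: a_0=5, p_0 = 5*1 + 0 = 5, q_0 = 5*0 + 1 = 1.
  i=1: a_1=1, p_1 = 1*5 + 1 = 6, q_1 = 1*1 + 0 = 1.
  i=2: a_2=2, p_2 = 2*6 + 5 = 17, q_2 = 2*1 + 1 = 3.
  i=3: a_3=1, p_3 = 1*17 + 6 = 23, q_3 = 1*3 + 1 = 4.
Check: 23^2 - 33*4^2 = 529 - 528 = 1, so (x, y) = (23, 4) solves the equation, and by the theorem it is the least positive solution.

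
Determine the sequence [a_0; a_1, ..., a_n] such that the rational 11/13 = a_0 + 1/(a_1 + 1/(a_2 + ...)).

[0; 1, 5, 2]

Run the Euclidean algorithm on 11 and 13; the successive quotients are the partial quotients a_0, a_1, ... (each step inverts the fractional part left over by the previous one):
  11 = 0*13 + 11, so a_0 = 0.
  13 = 1*11 + 2, so a_1 = 1.
  11 = 5*2 + 1, so a_2 = 5.
  2 = 2*1 + 0, so a_3 = 2.
The remainder reaches 0 after 4 divisions, so the expansion has 4 partial quotients, read off in order.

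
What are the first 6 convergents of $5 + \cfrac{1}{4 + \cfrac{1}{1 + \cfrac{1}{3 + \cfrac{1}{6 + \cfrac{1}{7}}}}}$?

Using the convergent recurrence p_i = a_i*p_{i-1} + p_{i-2}, q_i = a_i*q_{i-1} + q_{i-2} with p_{-2}=0, p_{-1}=1, q_{-2}=1, q_{-1}=0:
  i=0: a_0=5, p_0 = 5*1 + 0 = 5, q_0 = 5*0 + 1 = 1.
  i=1: a_1=4, p_1 = 4*5 + 1 = 21, q_1 = 4*1 + 0 = 4.
  i=2: a_2=1, p_2 = 1*21 + 5 = 26, q_2 = 1*4 + 1 = 5.
  i=3: a_3=3, p_3 = 3*26 + 21 = 99, q_3 = 3*5 + 4 = 19.
  i=4: a_4=6, p_4 = 6*99 + 26 = 620, q_4 = 6*19 + 5 = 119.
  i=5: a_5=7, p_5 = 7*620 + 99 = 4439, q_5 = 7*119 + 19 = 852.

5/1, 21/4, 26/5, 99/19, 620/119, 4439/852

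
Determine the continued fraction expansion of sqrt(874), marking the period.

Write x_i = (sqrt(874) + m_i)/d_i with (m_0, d_0) = (0, 1). a_0 = floor(sqrt(874)) = 29, since 29^2 = 841 <= 874 < 900 = 30^2.
Iterate m_{i+1} = d_i*a_i - m_i, d_{i+1} = (874 - m_{i+1}^2)/d_i, a_{i+1} = floor((a_0 + m_{i+1})/d_{i+1}):
  m_1 = 1*29 - 0 = 29, d_1 = (874 - 29^2)/1 = 33/1 = 33, a_1 = floor((29 + 29)/33) = 1.
  m_2 = 33*1 - 29 = 4, d_2 = (874 - 4^2)/33 = 858/33 = 26, a_2 = floor((29 + 4)/26) = 1.
  m_3 = 26*1 - 4 = 22, d_3 = (874 - 22^2)/26 = 390/26 = 15, a_3 = floor((29 + 22)/15) = 3.
  m_4 = 15*3 - 22 = 23, d_4 = (874 - 23^2)/15 = 345/15 = 23, a_4 = floor((29 + 23)/23) = 2.
  m_5 = 23*2 - 23 = 23, d_5 = (874 - 23^2)/23 = 345/23 = 15, a_5 = floor((29 + 23)/15) = 3.
  m_6 = 15*3 - 23 = 22, d_6 = (874 - 22^2)/15 = 390/15 = 26, a_6 = floor((29 + 22)/26) = 1.
  m_7 = 26*1 - 22 = 4, d_7 = (874 - 4^2)/26 = 858/26 = 33, a_7 = floor((29 + 4)/33) = 1.
  m_8 = 33*1 - 4 = 29, d_8 = (874 - 29^2)/33 = 33/33 = 1, a_8 = floor((29 + 29)/1) = 58.
  m_9 = 1*58 - 29 = 29, d_9 = (874 - 29^2)/1 = 33/1 = 33: (m_9, d_9) = (m_1, d_1) = (29, 33), so from here the quotients repeat a_1, ..., a_8; the period length is 8.
Hence the expansion of sqrt(874) is a_0 = 29 followed by the repeating block 1, 1, 3, 2, 3, 1, 1, 58 (period 8).

[29; (1, 1, 3, 2, 3, 1, 1, 58)]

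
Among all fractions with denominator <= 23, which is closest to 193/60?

74/23

Expand x = 193/60 as a continued fraction with the Euclidean algorithm:
  193 = 3*60 + 13, so a_0 = 3.
  60 = 4*13 + 8, so a_1 = 4.
  13 = 1*8 + 5, so a_2 = 1.
  8 = 1*5 + 3, so a_3 = 1.
  5 = 1*3 + 2, so a_4 = 1.
  3 = 1*2 + 1, so a_5 = 1.
  2 = 2*1 + 0, so a_6 = 2.
so x = [3; 4, 1, 1, 1, 1, 2].
Convergents (p_i = a_i*p_{i-1} + p_{i-2}, q_i = a_i*q_{i-1} + q_{i-2} with p_{-2}=0, p_{-1}=1, q_{-2}=1, q_{-1}=0), until the denominator exceeds 23:
  i=0: a_0=3, p_0 = 3*1 + 0 = 3, q_0 = 3*0 + 1 = 1.
  i=1: a_1=4, p_1 = 4*3 + 1 = 13, q_1 = 4*1 + 0 = 4.
  i=2: a_2=1, p_2 = 1*13 + 3 = 16, q_2 = 1*4 + 1 = 5.
  i=3: a_3=1, p_3 = 1*16 + 13 = 29, q_3 = 1*5 + 4 = 9.
  i=4: a_4=1, p_4 = 1*29 + 16 = 45, q_4 = 1*9 + 5 = 14.
  i=5: a_5=1, p_5 = 1*45 + 29 = 74, q_5 = 1*14 + 9 = 23.
  i=6: a_6=2, p_6 = 2*74 + 45 = 193, q_6 = 2*23 + 14 = 60.
q_6 = 60 > 23, so the last convergent with denominator <= 23 is p_5/q_5 = 74/23.
The closest fraction with denominator <= 23 is either p_5/q_5 or the intermediate fraction (k*p_5 + p_4)/(k*q_5 + q_4) with the largest k >= 1 whose denominator stays <= 23; these approach x as k grows, and every other convergent or intermediate fraction in range is farther away.
Largest k: floor((23 - q_4)/q_5) = floor((23 - 14)/23) = 0.
Since k = 0, no intermediate fraction beyond p_5/q_5 has denominator <= 23, so the convergent 74/23 is the closest (its error is |193*23 - 74*60|/(60*23) = 1/1380).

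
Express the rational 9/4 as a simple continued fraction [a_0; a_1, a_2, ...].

Run the Euclidean algorithm on 9 and 4; the successive quotients are the partial quotients a_0, a_1, ... (each step inverts the fractional part left over by the previous one):
  9 = 2*4 + 1, so a_0 = 2.
  4 = 4*1 + 0, so a_1 = 4.
The remainder reaches 0 after 2 divisions, so the expansion has 2 partial quotients, read off in order.

[2; 4]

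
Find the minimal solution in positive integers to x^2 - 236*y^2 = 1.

First expand sqrt(236) as a continued fraction. With x_i = (sqrt(236) + m_i)/d_i and (m_0, d_0) = (0, 1): a_0 = floor(sqrt(236)) = 15, since 15^2 = 225 <= 236 < 256 = 16^2.
Iterate m_{i+1} = d_i*a_i - m_i, d_{i+1} = (236 - m_{i+1}^2)/d_i, a_{i+1} = floor((a_0 + m_{i+1})/d_{i+1}):
  m_1 = 1*15 - 0 = 15, d_1 = (236 - 15^2)/1 = 11/1 = 11, a_1 = floor((15 + 15)/11) = 2.
  m_2 = 11*2 - 15 = 7, d_2 = (236 - 7^2)/11 = 187/11 = 17, a_2 = floor((15 + 7)/17) = 1.
  m_3 = 17*1 - 7 = 10, d_3 = (236 - 10^2)/17 = 136/17 = 8, a_3 = floor((15 + 10)/8) = 3.
  m_4 = 8*3 - 10 = 14, d_4 = (236 - 14^2)/8 = 40/8 = 5, a_4 = floor((15 + 14)/5) = 5.
  m_5 = 5*5 - 14 = 11, d_5 = (236 - 11^2)/5 = 115/5 = 23, a_5 = floor((15 + 11)/23) = 1.
  m_6 = 23*1 - 11 = 12, d_6 = (236 - 12^2)/23 = 92/23 = 4, a_6 = floor((15 + 12)/4) = 6.
  m_7 = 4*6 - 12 = 12, d_7 = (236 - 12^2)/4 = 92/4 = 23, a_7 = floor((15 + 12)/23) = 1.
  m_8 = 23*1 - 12 = 11, d_8 = (236 - 11^2)/23 = 115/23 = 5, a_8 = floor((15 + 11)/5) = 5.
  m_9 = 5*5 - 11 = 14, d_9 = (236 - 14^2)/5 = 40/5 = 8, a_9 = floor((15 + 14)/8) = 3.
  m_10 = 8*3 - 14 = 10, d_10 = (236 - 10^2)/8 = 136/8 = 17, a_10 = floor((15 + 10)/17) = 1.
  m_11 = 17*1 - 10 = 7, d_11 = (236 - 7^2)/17 = 187/17 = 11, a_11 = floor((15 + 7)/11) = 2.
  m_12 = 11*2 - 7 = 15, d_12 = (236 - 15^2)/11 = 11/11 = 1, a_12 = floor((15 + 15)/1) = 30.
  m_13 = 1*30 - 15 = 15, d_13 = (236 - 15^2)/1 = 11/1 = 11: (m_13, d_13) = (m_1, d_1) = (15, 11), so from here the quotients repeat a_1, ..., a_12; the period length is 12.
So sqrt(236) = [15; (2, 1, 3, 5, 1, 6, 1, 5, 3, 1, 2, 30)] with period length k = 12.
k is even, so the fundamental solution of x^2 - 236y^2 = 1 is (p_{k-1}, q_{k-1}) = (p_11, q_11); compute convergents through index 11.
Convergents (p_i = a_i*p_{i-1} + p_{i-2}, q_i = a_i*q_{i-1} + q_{i-2} with p_{-2}=0, p_{-1}=1, q_{-2}=1, q_{-1}=0):
  i=0: a_0=15, p_0 = 15*1 + 0 = 15, q_0 = 15*0 + 1 = 1.
  i=1: a_1=2, p_1 = 2*15 + 1 = 31, q_1 = 2*1 + 0 = 2.
  i=2: a_2=1, p_2 = 1*31 + 15 = 46, q_2 = 1*2 + 1 = 3.
  i=3: a_3=3, p_3 = 3*46 + 31 = 169, q_3 = 3*3 + 2 = 11.
  i=4: a_4=5, p_4 = 5*169 + 46 = 891, q_4 = 5*11 + 3 = 58.
  i=5: a_5=1, p_5 = 1*891 + 169 = 1060, q_5 = 1*58 + 11 = 69.
  i=6: a_6=6, p_6 = 6*1060 + 891 = 7251, q_6 = 6*69 + 58 = 472.
  i=7: a_7=1, p_7 = 1*7251 + 1060 = 8311, q_7 = 1*472 + 69 = 541.
  i=8: a_8=5, p_8 = 5*8311 + 7251 = 48806, q_8 = 5*541 + 472 = 3177.
  i=9: a_9=3, p_9 = 3*48806 + 8311 = 154729, q_9 = 3*3177 + 541 = 10072.
  i=10: a_10=1, p_10 = 1*154729 + 48806 = 203535, q_10 = 1*10072 + 3177 = 13249.
  i=11: a_11=2, p_11 = 2*203535 + 154729 = 561799, q_11 = 2*13249 + 10072 = 36570.
Check: 561799^2 - 236*36570^2 = 315618116401 - 315618116400 = 1, so (x, y) = (561799, 36570) solves the equation, and by the theorem it is the least positive solution.

(x, y) = (561799, 36570)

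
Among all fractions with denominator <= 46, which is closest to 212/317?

2/3

Expand x = 212/317 as a continued fraction with the Euclidean algorithm:
  212 = 0*317 + 212, so a_0 = 0.
  317 = 1*212 + 105, so a_1 = 1.
  212 = 2*105 + 2, so a_2 = 2.
  105 = 52*2 + 1, so a_3 = 52.
  2 = 2*1 + 0, so a_4 = 2.
so x = [0; 1, 2, 52, 2].
Convergents (p_i = a_i*p_{i-1} + p_{i-2}, q_i = a_i*q_{i-1} + q_{i-2} with p_{-2}=0, p_{-1}=1, q_{-2}=1, q_{-1}=0), until the denominator exceeds 46:
  i=0: a_0=0, p_0 = 0*1 + 0 = 0, q_0 = 0*0 + 1 = 1.
  i=1: a_1=1, p_1 = 1*0 + 1 = 1, q_1 = 1*1 + 0 = 1.
  i=2: a_2=2, p_2 = 2*1 + 0 = 2, q_2 = 2*1 + 1 = 3.
  i=3: a_3=52, p_3 = 52*2 + 1 = 105, q_3 = 52*3 + 1 = 157.
q_3 = 157 > 46, so the last convergent with denominator <= 46 is p_2/q_2 = 2/3.
The closest fraction with denominator <= 46 is either p_2/q_2 or the intermediate fraction (k*p_2 + p_1)/(k*q_2 + q_1) with the largest k >= 1 whose denominator stays <= 46; these approach x as k grows, and every other convergent or intermediate fraction in range is farther away.
Largest k: floor((46 - q_1)/q_2) = floor((46 - 1)/3) = 15.
That gives (15*2 + 1)/(15*3 + 1) = 31/46.
Compare the errors: |x - 2/3| = |212*3 - 2*317|/(317*3) = 2/951, and |x - 31/46| = |212*46 - 31*317|/(317*46) = 75/14582.
Cross-multiplying, 2*14582 = 29164 < 71325 = 75*951, so 2/951 is smaller: the convergent 2/3 is closer to x than 31/46.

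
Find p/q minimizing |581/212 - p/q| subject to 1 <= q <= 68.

74/27

Expand x = 581/212 as a continued fraction with the Euclidean algorithm:
  581 = 2*212 + 157, so a_0 = 2.
  212 = 1*157 + 55, so a_1 = 1.
  157 = 2*55 + 47, so a_2 = 2.
  55 = 1*47 + 8, so a_3 = 1.
  47 = 5*8 + 7, so a_4 = 5.
  8 = 1*7 + 1, so a_5 = 1.
  7 = 7*1 + 0, so a_6 = 7.
so x = [2; 1, 2, 1, 5, 1, 7].
Convergents (p_i = a_i*p_{i-1} + p_{i-2}, q_i = a_i*q_{i-1} + q_{i-2} with p_{-2}=0, p_{-1}=1, q_{-2}=1, q_{-1}=0), until the denominator exceeds 68:
  i=0: a_0=2, p_0 = 2*1 + 0 = 2, q_0 = 2*0 + 1 = 1.
  i=1: a_1=1, p_1 = 1*2 + 1 = 3, q_1 = 1*1 + 0 = 1.
  i=2: a_2=2, p_2 = 2*3 + 2 = 8, q_2 = 2*1 + 1 = 3.
  i=3: a_3=1, p_3 = 1*8 + 3 = 11, q_3 = 1*3 + 1 = 4.
  i=4: a_4=5, p_4 = 5*11 + 8 = 63, q_4 = 5*4 + 3 = 23.
  i=5: a_5=1, p_5 = 1*63 + 11 = 74, q_5 = 1*23 + 4 = 27.
  i=6: a_6=7, p_6 = 7*74 + 63 = 581, q_6 = 7*27 + 23 = 212.
q_6 = 212 > 68, so the last convergent with denominator <= 68 is p_5/q_5 = 74/27.
The closest fraction with denominator <= 68 is either p_5/q_5 or the intermediate fraction (k*p_5 + p_4)/(k*q_5 + q_4) with the largest k >= 1 whose denominator stays <= 68; these approach x as k grows, and every other convergent or intermediate fraction in range is farther away.
Largest k: floor((68 - q_4)/q_5) = floor((68 - 23)/27) = 1.
That gives (1*74 + 63)/(1*27 + 23) = 137/50.
Compare the errors: |x - 74/27| = |581*27 - 74*212|/(212*27) = 1/5724, and |x - 137/50| = |581*50 - 137*212|/(212*50) = 6/10600.
Cross-multiplying, 1*10600 = 10600 < 34344 = 6*5724, so 1/5724 is smaller: the convergent 74/27 is closer to x than 137/50.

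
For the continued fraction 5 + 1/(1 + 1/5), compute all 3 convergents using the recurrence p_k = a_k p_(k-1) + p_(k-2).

Using the convergent recurrence p_i = a_i*p_{i-1} + p_{i-2}, q_i = a_i*q_{i-1} + q_{i-2} with p_{-2}=0, p_{-1}=1, q_{-2}=1, q_{-1}=0:
  i=0: a_0=5, p_0 = 5*1 + 0 = 5, q_0 = 5*0 + 1 = 1.
  i=1: a_1=1, p_1 = 1*5 + 1 = 6, q_1 = 1*1 + 0 = 1.
  i=2: a_2=5, p_2 = 5*6 + 5 = 35, q_2 = 5*1 + 1 = 6.

5/1, 6/1, 35/6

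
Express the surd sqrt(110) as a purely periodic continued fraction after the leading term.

Write x_i = (sqrt(110) + m_i)/d_i with (m_0, d_0) = (0, 1). a_0 = floor(sqrt(110)) = 10, since 10^2 = 100 <= 110 < 121 = 11^2.
Iterate m_{i+1} = d_i*a_i - m_i, d_{i+1} = (110 - m_{i+1}^2)/d_i, a_{i+1} = floor((a_0 + m_{i+1})/d_{i+1}):
  m_1 = 1*10 - 0 = 10, d_1 = (110 - 10^2)/1 = 10/1 = 10, a_1 = floor((10 + 10)/10) = 2.
  m_2 = 10*2 - 10 = 10, d_2 = (110 - 10^2)/10 = 10/10 = 1, a_2 = floor((10 + 10)/1) = 20.
  m_3 = 1*20 - 10 = 10, d_3 = (110 - 10^2)/1 = 10/1 = 10: (m_3, d_3) = (m_1, d_1) = (10, 10), so from here the quotients repeat a_1, a_2; the period length is 2.
Hence the expansion of sqrt(110) is a_0 = 10 followed by the repeating block 2, 20 (period 2).

[10; (2, 20)]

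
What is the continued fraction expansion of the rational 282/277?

Run the Euclidean algorithm on 282 and 277; the successive quotients are the partial quotients a_0, a_1, ... (each step inverts the fractional part left over by the previous one):
  282 = 1*277 + 5, so a_0 = 1.
  277 = 55*5 + 2, so a_1 = 55.
  5 = 2*2 + 1, so a_2 = 2.
  2 = 2*1 + 0, so a_3 = 2.
The remainder reaches 0 after 4 divisions, so the expansion has 4 partial quotients, read off in order.

[1; 55, 2, 2]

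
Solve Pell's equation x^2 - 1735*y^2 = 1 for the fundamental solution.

(x, y) = (3124, 75)

First expand sqrt(1735) as a continued fraction. With x_i = (sqrt(1735) + m_i)/d_i and (m_0, d_0) = (0, 1): a_0 = floor(sqrt(1735)) = 41, since 41^2 = 1681 <= 1735 < 1764 = 42^2.
Iterate m_{i+1} = d_i*a_i - m_i, d_{i+1} = (1735 - m_{i+1}^2)/d_i, a_{i+1} = floor((a_0 + m_{i+1})/d_{i+1}):
  m_1 = 1*41 - 0 = 41, d_1 = (1735 - 41^2)/1 = 54/1 = 54, a_1 = floor((41 + 41)/54) = 1.
  m_2 = 54*1 - 41 = 13, d_2 = (1735 - 13^2)/54 = 1566/54 = 29, a_2 = floor((41 + 13)/29) = 1.
  m_3 = 29*1 - 13 = 16, d_3 = (1735 - 16^2)/29 = 1479/29 = 51, a_3 = floor((41 + 16)/51) = 1.
  m_4 = 51*1 - 16 = 35, d_4 = (1735 - 35^2)/51 = 510/51 = 10, a_4 = floor((41 + 35)/10) = 7.
  m_5 = 10*7 - 35 = 35, d_5 = (1735 - 35^2)/10 = 510/10 = 51, a_5 = floor((41 + 35)/51) = 1.
  m_6 = 51*1 - 35 = 16, d_6 = (1735 - 16^2)/51 = 1479/51 = 29, a_6 = floor((41 + 16)/29) = 1.
  m_7 = 29*1 - 16 = 13, d_7 = (1735 - 13^2)/29 = 1566/29 = 54, a_7 = floor((41 + 13)/54) = 1.
  m_8 = 54*1 - 13 = 41, d_8 = (1735 - 41^2)/54 = 54/54 = 1, a_8 = floor((41 + 41)/1) = 82.
  m_9 = 1*82 - 41 = 41, d_9 = (1735 - 41^2)/1 = 54/1 = 54: (m_9, d_9) = (m_1, d_1) = (41, 54), so from here the quotients repeat a_1, ..., a_8; the period length is 8.
So sqrt(1735) = [41; (1, 1, 1, 7, 1, 1, 1, 82)] with period length k = 8.
k is even, so the fundamental solution of x^2 - 1735y^2 = 1 is (p_{k-1}, q_{k-1}) = (p_7, q_7); compute convergents through index 7.
Convergents (p_i = a_i*p_{i-1} + p_{i-2}, q_i = a_i*q_{i-1} + q_{i-2} with p_{-2}=0, p_{-1}=1, q_{-2}=1, q_{-1}=0):
  i=0: a_0=41, p_0 = 41*1 + 0 = 41, q_0 = 41*0 + 1 = 1.
  i=1: a_1=1, p_1 = 1*41 + 1 = 42, q_1 = 1*1 + 0 = 1.
  i=2: a_2=1, p_2 = 1*42 + 41 = 83, q_2 = 1*1 + 1 = 2.
  i=3: a_3=1, p_3 = 1*83 + 42 = 125, q_3 = 1*2 + 1 = 3.
  i=4: a_4=7, p_4 = 7*125 + 83 = 958, q_4 = 7*3 + 2 = 23.
  i=5: a_5=1, p_5 = 1*958 + 125 = 1083, q_5 = 1*23 + 3 = 26.
  i=6: a_6=1, p_6 = 1*1083 + 958 = 2041, q_6 = 1*26 + 23 = 49.
  i=7: a_7=1, p_7 = 1*2041 + 1083 = 3124, q_7 = 1*49 + 26 = 75.
Check: 3124^2 - 1735*75^2 = 9759376 - 9759375 = 1, so (x, y) = (3124, 75) solves the equation, and by the theorem it is the least positive solution.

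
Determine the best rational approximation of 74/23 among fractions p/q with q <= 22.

45/14

Expand x = 74/23 as a continued fraction with the Euclidean algorithm:
  74 = 3*23 + 5, so a_0 = 3.
  23 = 4*5 + 3, so a_1 = 4.
  5 = 1*3 + 2, so a_2 = 1.
  3 = 1*2 + 1, so a_3 = 1.
  2 = 2*1 + 0, so a_4 = 2.
so x = [3; 4, 1, 1, 2].
Convergents (p_i = a_i*p_{i-1} + p_{i-2}, q_i = a_i*q_{i-1} + q_{i-2} with p_{-2}=0, p_{-1}=1, q_{-2}=1, q_{-1}=0), until the denominator exceeds 22:
  i=0: a_0=3, p_0 = 3*1 + 0 = 3, q_0 = 3*0 + 1 = 1.
  i=1: a_1=4, p_1 = 4*3 + 1 = 13, q_1 = 4*1 + 0 = 4.
  i=2: a_2=1, p_2 = 1*13 + 3 = 16, q_2 = 1*4 + 1 = 5.
  i=3: a_3=1, p_3 = 1*16 + 13 = 29, q_3 = 1*5 + 4 = 9.
  i=4: a_4=2, p_4 = 2*29 + 16 = 74, q_4 = 2*9 + 5 = 23.
q_4 = 23 > 22, so the last convergent with denominator <= 22 is p_3/q_3 = 29/9.
The closest fraction with denominator <= 22 is either p_3/q_3 or the intermediate fraction (k*p_3 + p_2)/(k*q_3 + q_2) with the largest k >= 1 whose denominator stays <= 22; these approach x as k grows, and every other convergent or intermediate fraction in range is farther away.
Largest k: floor((22 - q_2)/q_3) = floor((22 - 5)/9) = 1.
That gives (1*29 + 16)/(1*9 + 5) = 45/14.
Compare the errors: |x - 29/9| = |74*9 - 29*23|/(23*9) = 1/207, and |x - 45/14| = |74*14 - 45*23|/(23*14) = 1/322.
Cross-multiplying, 1*207 = 207 < 322 = 1*322, so 1/322 is smaller: the intermediate fraction 45/14 is closer to x than 29/9.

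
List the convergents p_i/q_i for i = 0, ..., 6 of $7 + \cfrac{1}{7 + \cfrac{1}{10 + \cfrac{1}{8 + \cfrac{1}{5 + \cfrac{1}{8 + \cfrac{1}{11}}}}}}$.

Using the convergent recurrence p_i = a_i*p_{i-1} + p_{i-2}, q_i = a_i*q_{i-1} + q_{i-2} with p_{-2}=0, p_{-1}=1, q_{-2}=1, q_{-1}=0:
  i=0: a_0=7, p_0 = 7*1 + 0 = 7, q_0 = 7*0 + 1 = 1.
  i=1: a_1=7, p_1 = 7*7 + 1 = 50, q_1 = 7*1 + 0 = 7.
  i=2: a_2=10, p_2 = 10*50 + 7 = 507, q_2 = 10*7 + 1 = 71.
  i=3: a_3=8, p_3 = 8*507 + 50 = 4106, q_3 = 8*71 + 7 = 575.
  i=4: a_4=5, p_4 = 5*4106 + 507 = 21037, q_4 = 5*575 + 71 = 2946.
  i=5: a_5=8, p_5 = 8*21037 + 4106 = 172402, q_5 = 8*2946 + 575 = 24143.
  i=6: a_6=11, p_6 = 11*172402 + 21037 = 1917459, q_6 = 11*24143 + 2946 = 268519.

7/1, 50/7, 507/71, 4106/575, 21037/2946, 172402/24143, 1917459/268519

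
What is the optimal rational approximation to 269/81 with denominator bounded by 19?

63/19

Expand x = 269/81 as a continued fraction with the Euclidean algorithm:
  269 = 3*81 + 26, so a_0 = 3.
  81 = 3*26 + 3, so a_1 = 3.
  26 = 8*3 + 2, so a_2 = 8.
  3 = 1*2 + 1, so a_3 = 1.
  2 = 2*1 + 0, so a_4 = 2.
so x = [3; 3, 8, 1, 2].
Convergents (p_i = a_i*p_{i-1} + p_{i-2}, q_i = a_i*q_{i-1} + q_{i-2} with p_{-2}=0, p_{-1}=1, q_{-2}=1, q_{-1}=0), until the denominator exceeds 19:
  i=0: a_0=3, p_0 = 3*1 + 0 = 3, q_0 = 3*0 + 1 = 1.
  i=1: a_1=3, p_1 = 3*3 + 1 = 10, q_1 = 3*1 + 0 = 3.
  i=2: a_2=8, p_2 = 8*10 + 3 = 83, q_2 = 8*3 + 1 = 25.
q_2 = 25 > 19, so the last convergent with denominator <= 19 is p_1/q_1 = 10/3.
The closest fraction with denominator <= 19 is either p_1/q_1 or the intermediate fraction (k*p_1 + p_0)/(k*q_1 + q_0) with the largest k >= 1 whose denominator stays <= 19; these approach x as k grows, and every other convergent or intermediate fraction in range is farther away.
Largest k: floor((19 - q_0)/q_1) = floor((19 - 1)/3) = 6.
That gives (6*10 + 3)/(6*3 + 1) = 63/19.
Compare the errors: |x - 10/3| = |269*3 - 10*81|/(81*3) = 3/243, and |x - 63/19| = |269*19 - 63*81|/(81*19) = 8/1539.
Cross-multiplying, 8*243 = 1944 < 4617 = 3*1539, so 8/1539 is smaller: the intermediate fraction 63/19 is closer to x than 10/3.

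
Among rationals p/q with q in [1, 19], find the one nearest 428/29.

251/17

Expand x = 428/29 as a continued fraction with the Euclidean algorithm:
  428 = 14*29 + 22, so a_0 = 14.
  29 = 1*22 + 7, so a_1 = 1.
  22 = 3*7 + 1, so a_2 = 3.
  7 = 7*1 + 0, so a_3 = 7.
so x = [14; 1, 3, 7].
Convergents (p_i = a_i*p_{i-1} + p_{i-2}, q_i = a_i*q_{i-1} + q_{i-2} with p_{-2}=0, p_{-1}=1, q_{-2}=1, q_{-1}=0), until the denominator exceeds 19:
  i=0: a_0=14, p_0 = 14*1 + 0 = 14, q_0 = 14*0 + 1 = 1.
  i=1: a_1=1, p_1 = 1*14 + 1 = 15, q_1 = 1*1 + 0 = 1.
  i=2: a_2=3, p_2 = 3*15 + 14 = 59, q_2 = 3*1 + 1 = 4.
  i=3: a_3=7, p_3 = 7*59 + 15 = 428, q_3 = 7*4 + 1 = 29.
q_3 = 29 > 19, so the last convergent with denominator <= 19 is p_2/q_2 = 59/4.
The closest fraction with denominator <= 19 is either p_2/q_2 or the intermediate fraction (k*p_2 + p_1)/(k*q_2 + q_1) with the largest k >= 1 whose denominator stays <= 19; these approach x as k grows, and every other convergent or intermediate fraction in range is farther away.
Largest k: floor((19 - q_1)/q_2) = floor((19 - 1)/4) = 4.
That gives (4*59 + 15)/(4*4 + 1) = 251/17.
Compare the errors: |x - 59/4| = |428*4 - 59*29|/(29*4) = 1/116, and |x - 251/17| = |428*17 - 251*29|/(29*17) = 3/493.
Cross-multiplying, 3*116 = 348 < 493 = 1*493, so 3/493 is smaller: the intermediate fraction 251/17 is closer to x than 59/4.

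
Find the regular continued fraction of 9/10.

Run the Euclidean algorithm on 9 and 10; the successive quotients are the partial quotients a_0, a_1, ... (each step inverts the fractional part left over by the previous one):
  9 = 0*10 + 9, so a_0 = 0.
  10 = 1*9 + 1, so a_1 = 1.
  9 = 9*1 + 0, so a_2 = 9.
The remainder reaches 0 after 3 divisions, so the expansion has 3 partial quotients, read off in order.

[0; 1, 9]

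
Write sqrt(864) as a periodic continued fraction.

[29; (2, 1, 1, 5, 1, 13, 1, 5, 1, 1, 2, 58)]

Write x_i = (sqrt(864) + m_i)/d_i with (m_0, d_0) = (0, 1). a_0 = floor(sqrt(864)) = 29, since 29^2 = 841 <= 864 < 900 = 30^2.
Iterate m_{i+1} = d_i*a_i - m_i, d_{i+1} = (864 - m_{i+1}^2)/d_i, a_{i+1} = floor((a_0 + m_{i+1})/d_{i+1}):
  m_1 = 1*29 - 0 = 29, d_1 = (864 - 29^2)/1 = 23/1 = 23, a_1 = floor((29 + 29)/23) = 2.
  m_2 = 23*2 - 29 = 17, d_2 = (864 - 17^2)/23 = 575/23 = 25, a_2 = floor((29 + 17)/25) = 1.
  m_3 = 25*1 - 17 = 8, d_3 = (864 - 8^2)/25 = 800/25 = 32, a_3 = floor((29 + 8)/32) = 1.
  m_4 = 32*1 - 8 = 24, d_4 = (864 - 24^2)/32 = 288/32 = 9, a_4 = floor((29 + 24)/9) = 5.
  m_5 = 9*5 - 24 = 21, d_5 = (864 - 21^2)/9 = 423/9 = 47, a_5 = floor((29 + 21)/47) = 1.
  m_6 = 47*1 - 21 = 26, d_6 = (864 - 26^2)/47 = 188/47 = 4, a_6 = floor((29 + 26)/4) = 13.
  m_7 = 4*13 - 26 = 26, d_7 = (864 - 26^2)/4 = 188/4 = 47, a_7 = floor((29 + 26)/47) = 1.
  m_8 = 47*1 - 26 = 21, d_8 = (864 - 21^2)/47 = 423/47 = 9, a_8 = floor((29 + 21)/9) = 5.
  m_9 = 9*5 - 21 = 24, d_9 = (864 - 24^2)/9 = 288/9 = 32, a_9 = floor((29 + 24)/32) = 1.
  m_10 = 32*1 - 24 = 8, d_10 = (864 - 8^2)/32 = 800/32 = 25, a_10 = floor((29 + 8)/25) = 1.
  m_11 = 25*1 - 8 = 17, d_11 = (864 - 17^2)/25 = 575/25 = 23, a_11 = floor((29 + 17)/23) = 2.
  m_12 = 23*2 - 17 = 29, d_12 = (864 - 29^2)/23 = 23/23 = 1, a_12 = floor((29 + 29)/1) = 58.
  m_13 = 1*58 - 29 = 29, d_13 = (864 - 29^2)/1 = 23/1 = 23: (m_13, d_13) = (m_1, d_1) = (29, 23), so from here the quotients repeat a_1, ..., a_12; the period length is 12.
Hence the expansion of sqrt(864) is a_0 = 29 followed by the repeating block 2, 1, 1, 5, 1, 13, 1, 5, 1, 1, 2, 58 (period 12).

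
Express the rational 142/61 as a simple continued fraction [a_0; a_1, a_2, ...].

[2; 3, 20]

Run the Euclidean algorithm on 142 and 61; the successive quotients are the partial quotients a_0, a_1, ... (each step inverts the fractional part left over by the previous one):
  142 = 2*61 + 20, so a_0 = 2.
  61 = 3*20 + 1, so a_1 = 3.
  20 = 20*1 + 0, so a_2 = 20.
The remainder reaches 0 after 3 divisions, so the expansion has 3 partial quotients, read off in order.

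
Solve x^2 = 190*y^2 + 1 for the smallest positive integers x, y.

First expand sqrt(190) as a continued fraction. With x_i = (sqrt(190) + m_i)/d_i and (m_0, d_0) = (0, 1): a_0 = floor(sqrt(190)) = 13, since 13^2 = 169 <= 190 < 196 = 14^2.
Iterate m_{i+1} = d_i*a_i - m_i, d_{i+1} = (190 - m_{i+1}^2)/d_i, a_{i+1} = floor((a_0 + m_{i+1})/d_{i+1}):
  m_1 = 1*13 - 0 = 13, d_1 = (190 - 13^2)/1 = 21/1 = 21, a_1 = floor((13 + 13)/21) = 1.
  m_2 = 21*1 - 13 = 8, d_2 = (190 - 8^2)/21 = 126/21 = 6, a_2 = floor((13 + 8)/6) = 3.
  m_3 = 6*3 - 8 = 10, d_3 = (190 - 10^2)/6 = 90/6 = 15, a_3 = floor((13 + 10)/15) = 1.
  m_4 = 15*1 - 10 = 5, d_4 = (190 - 5^2)/15 = 165/15 = 11, a_4 = floor((13 + 5)/11) = 1.
  m_5 = 11*1 - 5 = 6, d_5 = (190 - 6^2)/11 = 154/11 = 14, a_5 = floor((13 + 6)/14) = 1.
  m_6 = 14*1 - 6 = 8, d_6 = (190 - 8^2)/14 = 126/14 = 9, a_6 = floor((13 + 8)/9) = 2.
  m_7 = 9*2 - 8 = 10, d_7 = (190 - 10^2)/9 = 90/9 = 10, a_7 = floor((13 + 10)/10) = 2.
  m_8 = 10*2 - 10 = 10, d_8 = (190 - 10^2)/10 = 90/10 = 9, a_8 = floor((13 + 10)/9) = 2.
  m_9 = 9*2 - 10 = 8, d_9 = (190 - 8^2)/9 = 126/9 = 14, a_9 = floor((13 + 8)/14) = 1.
  m_10 = 14*1 - 8 = 6, d_10 = (190 - 6^2)/14 = 154/14 = 11, a_10 = floor((13 + 6)/11) = 1.
  m_11 = 11*1 - 6 = 5, d_11 = (190 - 5^2)/11 = 165/11 = 15, a_11 = floor((13 + 5)/15) = 1.
  m_12 = 15*1 - 5 = 10, d_12 = (190 - 10^2)/15 = 90/15 = 6, a_12 = floor((13 + 10)/6) = 3.
  m_13 = 6*3 - 10 = 8, d_13 = (190 - 8^2)/6 = 126/6 = 21, a_13 = floor((13 + 8)/21) = 1.
  m_14 = 21*1 - 8 = 13, d_14 = (190 - 13^2)/21 = 21/21 = 1, a_14 = floor((13 + 13)/1) = 26.
  m_15 = 1*26 - 13 = 13, d_15 = (190 - 13^2)/1 = 21/1 = 21: (m_15, d_15) = (m_1, d_1) = (13, 21), so from here the quotients repeat a_1, ..., a_14; the period length is 14.
So sqrt(190) = [13; (1, 3, 1, 1, 1, 2, 2, 2, 1, 1, 1, 3, 1, 26)] with period length k = 14.
k is even, so the fundamental solution of x^2 - 190y^2 = 1 is (p_{k-1}, q_{k-1}) = (p_13, q_13); compute convergents through index 13.
Convergents (p_i = a_i*p_{i-1} + p_{i-2}, q_i = a_i*q_{i-1} + q_{i-2} with p_{-2}=0, p_{-1}=1, q_{-2}=1, q_{-1}=0):
  i=0: a_0=13, p_0 = 13*1 + 0 = 13, q_0 = 13*0 + 1 = 1.
  i=1: a_1=1, p_1 = 1*13 + 1 = 14, q_1 = 1*1 + 0 = 1.
  i=2: a_2=3, p_2 = 3*14 + 13 = 55, q_2 = 3*1 + 1 = 4.
  i=3: a_3=1, p_3 = 1*55 + 14 = 69, q_3 = 1*4 + 1 = 5.
  i=4: a_4=1, p_4 = 1*69 + 55 = 124, q_4 = 1*5 + 4 = 9.
  i=5: a_5=1, p_5 = 1*124 + 69 = 193, q_5 = 1*9 + 5 = 14.
  i=6: a_6=2, p_6 = 2*193 + 124 = 510, q_6 = 2*14 + 9 = 37.
  i=7: a_7=2, p_7 = 2*510 + 193 = 1213, q_7 = 2*37 + 14 = 88.
  i=8: a_8=2, p_8 = 2*1213 + 510 = 2936, q_8 = 2*88 + 37 = 213.
  i=9: a_9=1, p_9 = 1*2936 + 1213 = 4149, q_9 = 1*213 + 88 = 301.
  i=10: a_10=1, p_10 = 1*4149 + 2936 = 7085, q_10 = 1*301 + 213 = 514.
  i=11: a_11=1, p_11 = 1*7085 + 4149 = 11234, q_11 = 1*514 + 301 = 815.
  i=12: a_12=3, p_12 = 3*11234 + 7085 = 40787, q_12 = 3*815 + 514 = 2959.
  i=13: a_13=1, p_13 = 1*40787 + 11234 = 52021, q_13 = 1*2959 + 815 = 3774.
Check: 52021^2 - 190*3774^2 = 2706184441 - 2706184440 = 1, so (x, y) = (52021, 3774) solves the equation, and by the theorem it is the least positive solution.

(x, y) = (52021, 3774)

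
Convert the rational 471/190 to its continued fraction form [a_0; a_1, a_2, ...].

Run the Euclidean algorithm on 471 and 190; the successive quotients are the partial quotients a_0, a_1, ... (each step inverts the fractional part left over by the previous one):
  471 = 2*190 + 91, so a_0 = 2.
  190 = 2*91 + 8, so a_1 = 2.
  91 = 11*8 + 3, so a_2 = 11.
  8 = 2*3 + 2, so a_3 = 2.
  3 = 1*2 + 1, so a_4 = 1.
  2 = 2*1 + 0, so a_5 = 2.
The remainder reaches 0 after 6 divisions, so the expansion has 6 partial quotients, read off in order.

[2; 2, 11, 2, 1, 2]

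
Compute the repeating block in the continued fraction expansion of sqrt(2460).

[49; (1, 1, 2, 24, 2, 1, 1, 98)]

Write x_i = (sqrt(2460) + m_i)/d_i with (m_0, d_0) = (0, 1). a_0 = floor(sqrt(2460)) = 49, since 49^2 = 2401 <= 2460 < 2500 = 50^2.
Iterate m_{i+1} = d_i*a_i - m_i, d_{i+1} = (2460 - m_{i+1}^2)/d_i, a_{i+1} = floor((a_0 + m_{i+1})/d_{i+1}):
  m_1 = 1*49 - 0 = 49, d_1 = (2460 - 49^2)/1 = 59/1 = 59, a_1 = floor((49 + 49)/59) = 1.
  m_2 = 59*1 - 49 = 10, d_2 = (2460 - 10^2)/59 = 2360/59 = 40, a_2 = floor((49 + 10)/40) = 1.
  m_3 = 40*1 - 10 = 30, d_3 = (2460 - 30^2)/40 = 1560/40 = 39, a_3 = floor((49 + 30)/39) = 2.
  m_4 = 39*2 - 30 = 48, d_4 = (2460 - 48^2)/39 = 156/39 = 4, a_4 = floor((49 + 48)/4) = 24.
  m_5 = 4*24 - 48 = 48, d_5 = (2460 - 48^2)/4 = 156/4 = 39, a_5 = floor((49 + 48)/39) = 2.
  m_6 = 39*2 - 48 = 30, d_6 = (2460 - 30^2)/39 = 1560/39 = 40, a_6 = floor((49 + 30)/40) = 1.
  m_7 = 40*1 - 30 = 10, d_7 = (2460 - 10^2)/40 = 2360/40 = 59, a_7 = floor((49 + 10)/59) = 1.
  m_8 = 59*1 - 10 = 49, d_8 = (2460 - 49^2)/59 = 59/59 = 1, a_8 = floor((49 + 49)/1) = 98.
  m_9 = 1*98 - 49 = 49, d_9 = (2460 - 49^2)/1 = 59/1 = 59: (m_9, d_9) = (m_1, d_1) = (49, 59), so from here the quotients repeat a_1, ..., a_8; the period length is 8.
Hence the expansion of sqrt(2460) is a_0 = 49 followed by the repeating block 1, 1, 2, 24, 2, 1, 1, 98 (period 8).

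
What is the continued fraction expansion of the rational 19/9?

[2; 9]

Run the Euclidean algorithm on 19 and 9; the successive quotients are the partial quotients a_0, a_1, ... (each step inverts the fractional part left over by the previous one):
  19 = 2*9 + 1, so a_0 = 2.
  9 = 9*1 + 0, so a_1 = 9.
The remainder reaches 0 after 2 divisions, so the expansion has 2 partial quotients, read off in order.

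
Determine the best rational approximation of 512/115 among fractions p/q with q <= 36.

Expand x = 512/115 as a continued fraction with the Euclidean algorithm:
  512 = 4*115 + 52, so a_0 = 4.
  115 = 2*52 + 11, so a_1 = 2.
  52 = 4*11 + 8, so a_2 = 4.
  11 = 1*8 + 3, so a_3 = 1.
  8 = 2*3 + 2, so a_4 = 2.
  3 = 1*2 + 1, so a_5 = 1.
  2 = 2*1 + 0, so a_6 = 2.
so x = [4; 2, 4, 1, 2, 1, 2].
Convergents (p_i = a_i*p_{i-1} + p_{i-2}, q_i = a_i*q_{i-1} + q_{i-2} with p_{-2}=0, p_{-1}=1, q_{-2}=1, q_{-1}=0), until the denominator exceeds 36:
  i=0: a_0=4, p_0 = 4*1 + 0 = 4, q_0 = 4*0 + 1 = 1.
  i=1: a_1=2, p_1 = 2*4 + 1 = 9, q_1 = 2*1 + 0 = 2.
  i=2: a_2=4, p_2 = 4*9 + 4 = 40, q_2 = 4*2 + 1 = 9.
  i=3: a_3=1, p_3 = 1*40 + 9 = 49, q_3 = 1*9 + 2 = 11.
  i=4: a_4=2, p_4 = 2*49 + 40 = 138, q_4 = 2*11 + 9 = 31.
  i=5: a_5=1, p_5 = 1*138 + 49 = 187, q_5 = 1*31 + 11 = 42.
q_5 = 42 > 36, so the last convergent with denominator <= 36 is p_4/q_4 = 138/31.
The closest fraction with denominator <= 36 is either p_4/q_4 or the intermediate fraction (k*p_4 + p_3)/(k*q_4 + q_3) with the largest k >= 1 whose denominator stays <= 36; these approach x as k grows, and every other convergent or intermediate fraction in range is farther away.
Largest k: floor((36 - q_3)/q_4) = floor((36 - 11)/31) = 0.
Since k = 0, no intermediate fraction beyond p_4/q_4 has denominator <= 36, so the convergent 138/31 is the closest (its error is |512*31 - 138*115|/(115*31) = 2/3565).

138/31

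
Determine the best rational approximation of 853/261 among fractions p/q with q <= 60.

Expand x = 853/261 as a continued fraction with the Euclidean algorithm:
  853 = 3*261 + 70, so a_0 = 3.
  261 = 3*70 + 51, so a_1 = 3.
  70 = 1*51 + 19, so a_2 = 1.
  51 = 2*19 + 13, so a_3 = 2.
  19 = 1*13 + 6, so a_4 = 1.
  13 = 2*6 + 1, so a_5 = 2.
  6 = 6*1 + 0, so a_6 = 6.
so x = [3; 3, 1, 2, 1, 2, 6].
Convergents (p_i = a_i*p_{i-1} + p_{i-2}, q_i = a_i*q_{i-1} + q_{i-2} with p_{-2}=0, p_{-1}=1, q_{-2}=1, q_{-1}=0), until the denominator exceeds 60:
  i=0: a_0=3, p_0 = 3*1 + 0 = 3, q_0 = 3*0 + 1 = 1.
  i=1: a_1=3, p_1 = 3*3 + 1 = 10, q_1 = 3*1 + 0 = 3.
  i=2: a_2=1, p_2 = 1*10 + 3 = 13, q_2 = 1*3 + 1 = 4.
  i=3: a_3=2, p_3 = 2*13 + 10 = 36, q_3 = 2*4 + 3 = 11.
  i=4: a_4=1, p_4 = 1*36 + 13 = 49, q_4 = 1*11 + 4 = 15.
  i=5: a_5=2, p_5 = 2*49 + 36 = 134, q_5 = 2*15 + 11 = 41.
  i=6: a_6=6, p_6 = 6*134 + 49 = 853, q_6 = 6*41 + 15 = 261.
q_6 = 261 > 60, so the last convergent with denominator <= 60 is p_5/q_5 = 134/41.
The closest fraction with denominator <= 60 is either p_5/q_5 or the intermediate fraction (k*p_5 + p_4)/(k*q_5 + q_4) with the largest k >= 1 whose denominator stays <= 60; these approach x as k grows, and every other convergent or intermediate fraction in range is farther away.
Largest k: floor((60 - q_4)/q_5) = floor((60 - 15)/41) = 1.
That gives (1*134 + 49)/(1*41 + 15) = 183/56.
Compare the errors: |x - 134/41| = |853*41 - 134*261|/(261*41) = 1/10701, and |x - 183/56| = |853*56 - 183*261|/(261*56) = 5/14616.
Cross-multiplying, 1*14616 = 14616 < 53505 = 5*10701, so 1/10701 is smaller: the convergent 134/41 is closer to x than 183/56.

134/41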